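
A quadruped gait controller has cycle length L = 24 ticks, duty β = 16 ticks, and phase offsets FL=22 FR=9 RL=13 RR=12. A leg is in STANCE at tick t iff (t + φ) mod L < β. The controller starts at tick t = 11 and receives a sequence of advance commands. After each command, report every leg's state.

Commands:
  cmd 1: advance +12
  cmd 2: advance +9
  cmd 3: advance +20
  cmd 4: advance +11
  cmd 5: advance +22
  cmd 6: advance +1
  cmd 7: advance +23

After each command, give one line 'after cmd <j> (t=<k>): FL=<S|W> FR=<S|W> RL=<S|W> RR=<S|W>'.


after cmd 1 (t=23): FL=W FR=S RL=S RR=S
after cmd 2 (t=32): FL=S FR=W RL=W RR=W
after cmd 3 (t=52): FL=S FR=S RL=W RR=W
after cmd 4 (t=63): FL=S FR=S RL=S RR=S
after cmd 5 (t=85): FL=S FR=W RL=S RR=S
after cmd 6 (t=86): FL=S FR=W RL=S RR=S
after cmd 7 (t=109): FL=S FR=W RL=S RR=S

start t=11: FL=S FR=W RL=S RR=W
cmd 1: advance +12 → t=23, phase=(21,8,12,11) → FL=W FR=S RL=S RR=S
cmd 2: advance +9 → t=32, phase=(6,17,21,20) → FL=S FR=W RL=W RR=W
cmd 3: advance +20 → t=52, phase=(2,13,17,16) → FL=S FR=S RL=W RR=W
cmd 4: advance +11 → t=63, phase=(13,0,4,3) → FL=S FR=S RL=S RR=S
cmd 5: advance +22 → t=85, phase=(11,22,2,1) → FL=S FR=W RL=S RR=S
cmd 6: advance +1 → t=86, phase=(12,23,3,2) → FL=S FR=W RL=S RR=S
cmd 7: advance +23 → t=109, phase=(11,22,2,1) → FL=S FR=W RL=S RR=S


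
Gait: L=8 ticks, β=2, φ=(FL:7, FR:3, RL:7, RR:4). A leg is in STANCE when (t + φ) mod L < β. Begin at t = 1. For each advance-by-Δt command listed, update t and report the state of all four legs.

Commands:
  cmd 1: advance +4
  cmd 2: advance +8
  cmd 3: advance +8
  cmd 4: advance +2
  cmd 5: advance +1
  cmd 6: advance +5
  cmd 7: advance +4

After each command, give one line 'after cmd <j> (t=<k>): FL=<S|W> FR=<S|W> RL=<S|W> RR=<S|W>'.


after cmd 1 (t=5): FL=W FR=S RL=W RR=S
after cmd 2 (t=13): FL=W FR=S RL=W RR=S
after cmd 3 (t=21): FL=W FR=S RL=W RR=S
after cmd 4 (t=23): FL=W FR=W RL=W RR=W
after cmd 5 (t=24): FL=W FR=W RL=W RR=W
after cmd 6 (t=29): FL=W FR=S RL=W RR=S
after cmd 7 (t=33): FL=S FR=W RL=S RR=W

start t=1: FL=S FR=W RL=S RR=W
cmd 1: advance +4 → t=5, phase=(4,0,4,1) → FL=W FR=S RL=W RR=S
cmd 2: advance +8 → t=13, phase=(4,0,4,1) → FL=W FR=S RL=W RR=S
cmd 3: advance +8 → t=21, phase=(4,0,4,1) → FL=W FR=S RL=W RR=S
cmd 4: advance +2 → t=23, phase=(6,2,6,3) → FL=W FR=W RL=W RR=W
cmd 5: advance +1 → t=24, phase=(7,3,7,4) → FL=W FR=W RL=W RR=W
cmd 6: advance +5 → t=29, phase=(4,0,4,1) → FL=W FR=S RL=W RR=S
cmd 7: advance +4 → t=33, phase=(0,4,0,5) → FL=S FR=W RL=S RR=W


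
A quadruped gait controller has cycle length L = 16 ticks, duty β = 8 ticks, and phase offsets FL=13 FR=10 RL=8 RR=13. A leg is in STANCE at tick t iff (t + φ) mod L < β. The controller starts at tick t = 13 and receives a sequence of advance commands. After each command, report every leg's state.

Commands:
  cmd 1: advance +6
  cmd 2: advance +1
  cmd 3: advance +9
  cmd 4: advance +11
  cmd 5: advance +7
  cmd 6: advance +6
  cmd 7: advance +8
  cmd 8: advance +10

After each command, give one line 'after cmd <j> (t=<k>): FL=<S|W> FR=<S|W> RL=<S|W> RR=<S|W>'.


after cmd 1 (t=19): FL=S FR=W RL=W RR=S
after cmd 2 (t=20): FL=S FR=W RL=W RR=S
after cmd 3 (t=29): FL=W FR=S RL=S RR=W
after cmd 4 (t=40): FL=S FR=S RL=S RR=S
after cmd 5 (t=47): FL=W FR=W RL=S RR=W
after cmd 6 (t=53): FL=S FR=W RL=W RR=S
after cmd 7 (t=61): FL=W FR=S RL=S RR=W
after cmd 8 (t=71): FL=S FR=S RL=W RR=S

start t=13: FL=W FR=S RL=S RR=W
cmd 1: advance +6 → t=19, phase=(0,13,11,0) → FL=S FR=W RL=W RR=S
cmd 2: advance +1 → t=20, phase=(1,14,12,1) → FL=S FR=W RL=W RR=S
cmd 3: advance +9 → t=29, phase=(10,7,5,10) → FL=W FR=S RL=S RR=W
cmd 4: advance +11 → t=40, phase=(5,2,0,5) → FL=S FR=S RL=S RR=S
cmd 5: advance +7 → t=47, phase=(12,9,7,12) → FL=W FR=W RL=S RR=W
cmd 6: advance +6 → t=53, phase=(2,15,13,2) → FL=S FR=W RL=W RR=S
cmd 7: advance +8 → t=61, phase=(10,7,5,10) → FL=W FR=S RL=S RR=W
cmd 8: advance +10 → t=71, phase=(4,1,15,4) → FL=S FR=S RL=W RR=S


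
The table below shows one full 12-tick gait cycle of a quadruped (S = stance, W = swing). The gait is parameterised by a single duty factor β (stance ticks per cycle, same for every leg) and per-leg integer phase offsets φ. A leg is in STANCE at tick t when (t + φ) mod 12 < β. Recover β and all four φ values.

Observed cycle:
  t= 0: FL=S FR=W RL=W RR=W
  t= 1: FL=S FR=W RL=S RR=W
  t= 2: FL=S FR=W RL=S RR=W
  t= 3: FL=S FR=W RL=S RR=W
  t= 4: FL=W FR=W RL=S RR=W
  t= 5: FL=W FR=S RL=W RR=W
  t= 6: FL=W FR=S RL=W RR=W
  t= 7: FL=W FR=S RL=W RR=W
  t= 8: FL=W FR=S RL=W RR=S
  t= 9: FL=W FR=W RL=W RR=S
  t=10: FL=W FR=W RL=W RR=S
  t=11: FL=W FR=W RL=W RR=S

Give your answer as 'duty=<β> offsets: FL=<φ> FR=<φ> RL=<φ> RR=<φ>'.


duty β = stance ticks per leg = 4
FL: stance ticks = 4; W→S at t=0 → φ=0
FR: stance ticks = 4; W→S at t=5 → φ=7
RL: stance ticks = 4; W→S at t=1 → φ=11
RR: stance ticks = 4; W→S at t=8 → φ=4

duty=4 offsets: FL=0 FR=7 RL=11 RR=4


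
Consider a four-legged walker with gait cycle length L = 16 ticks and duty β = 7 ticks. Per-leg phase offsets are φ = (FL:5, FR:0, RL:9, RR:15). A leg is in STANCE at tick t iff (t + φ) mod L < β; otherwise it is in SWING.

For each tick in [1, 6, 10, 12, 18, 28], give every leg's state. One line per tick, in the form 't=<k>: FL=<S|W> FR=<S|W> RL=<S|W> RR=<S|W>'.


t=1: FL=S FR=S RL=W RR=S
t=6: FL=W FR=S RL=W RR=S
t=10: FL=W FR=W RL=S RR=W
t=12: FL=S FR=W RL=S RR=W
t=18: FL=W FR=S RL=W RR=S
t=28: FL=S FR=W RL=S RR=W

t=1: phase=(6,1,10,0) vs β=7 → FL=S FR=S RL=W RR=S
t=6: phase=(11,6,15,5) vs β=7 → FL=W FR=S RL=W RR=S
t=10: phase=(15,10,3,9) vs β=7 → FL=W FR=W RL=S RR=W
t=12: phase=(1,12,5,11) vs β=7 → FL=S FR=W RL=S RR=W
t=18: phase=(7,2,11,1) vs β=7 → FL=W FR=S RL=W RR=S
t=28: phase=(1,12,5,11) vs β=7 → FL=S FR=W RL=S RR=W


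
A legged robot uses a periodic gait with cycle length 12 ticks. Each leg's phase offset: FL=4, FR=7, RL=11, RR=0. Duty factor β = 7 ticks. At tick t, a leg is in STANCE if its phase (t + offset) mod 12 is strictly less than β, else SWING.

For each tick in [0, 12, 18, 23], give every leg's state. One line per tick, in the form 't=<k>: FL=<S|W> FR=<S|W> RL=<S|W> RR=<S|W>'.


t=0: FL=S FR=W RL=W RR=S
t=12: FL=S FR=W RL=W RR=S
t=18: FL=W FR=S RL=S RR=S
t=23: FL=S FR=S RL=W RR=W

t=0: phase=(4,7,11,0) vs β=7 → FL=S FR=W RL=W RR=S
t=12: phase=(4,7,11,0) vs β=7 → FL=S FR=W RL=W RR=S
t=18: phase=(10,1,5,6) vs β=7 → FL=W FR=S RL=S RR=S
t=23: phase=(3,6,10,11) vs β=7 → FL=S FR=S RL=W RR=W


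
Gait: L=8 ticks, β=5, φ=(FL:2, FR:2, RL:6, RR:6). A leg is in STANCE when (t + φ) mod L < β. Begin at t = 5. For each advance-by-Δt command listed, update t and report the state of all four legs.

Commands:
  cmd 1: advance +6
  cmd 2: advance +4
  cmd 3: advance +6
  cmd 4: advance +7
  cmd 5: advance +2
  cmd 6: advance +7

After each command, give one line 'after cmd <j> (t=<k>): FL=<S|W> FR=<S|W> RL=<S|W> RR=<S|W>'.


after cmd 1 (t=11): FL=W FR=W RL=S RR=S
after cmd 2 (t=15): FL=S FR=S RL=W RR=W
after cmd 3 (t=21): FL=W FR=W RL=S RR=S
after cmd 4 (t=28): FL=W FR=W RL=S RR=S
after cmd 5 (t=30): FL=S FR=S RL=S RR=S
after cmd 6 (t=37): FL=W FR=W RL=S RR=S

start t=5: FL=W FR=W RL=S RR=S
cmd 1: advance +6 → t=11, phase=(5,5,1,1) → FL=W FR=W RL=S RR=S
cmd 2: advance +4 → t=15, phase=(1,1,5,5) → FL=S FR=S RL=W RR=W
cmd 3: advance +6 → t=21, phase=(7,7,3,3) → FL=W FR=W RL=S RR=S
cmd 4: advance +7 → t=28, phase=(6,6,2,2) → FL=W FR=W RL=S RR=S
cmd 5: advance +2 → t=30, phase=(0,0,4,4) → FL=S FR=S RL=S RR=S
cmd 6: advance +7 → t=37, phase=(7,7,3,3) → FL=W FR=W RL=S RR=S


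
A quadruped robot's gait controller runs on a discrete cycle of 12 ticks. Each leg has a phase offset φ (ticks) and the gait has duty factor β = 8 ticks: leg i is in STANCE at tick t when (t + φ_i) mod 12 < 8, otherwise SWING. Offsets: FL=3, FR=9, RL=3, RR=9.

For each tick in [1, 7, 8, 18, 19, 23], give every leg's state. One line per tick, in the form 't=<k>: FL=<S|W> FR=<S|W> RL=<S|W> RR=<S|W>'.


t=1: phase=(4,10,4,10) vs β=8 → FL=S FR=W RL=S RR=W
t=7: phase=(10,4,10,4) vs β=8 → FL=W FR=S RL=W RR=S
t=8: phase=(11,5,11,5) vs β=8 → FL=W FR=S RL=W RR=S
t=18: phase=(9,3,9,3) vs β=8 → FL=W FR=S RL=W RR=S
t=19: phase=(10,4,10,4) vs β=8 → FL=W FR=S RL=W RR=S
t=23: phase=(2,8,2,8) vs β=8 → FL=S FR=W RL=S RR=W

t=1: FL=S FR=W RL=S RR=W
t=7: FL=W FR=S RL=W RR=S
t=8: FL=W FR=S RL=W RR=S
t=18: FL=W FR=S RL=W RR=S
t=19: FL=W FR=S RL=W RR=S
t=23: FL=S FR=W RL=S RR=W


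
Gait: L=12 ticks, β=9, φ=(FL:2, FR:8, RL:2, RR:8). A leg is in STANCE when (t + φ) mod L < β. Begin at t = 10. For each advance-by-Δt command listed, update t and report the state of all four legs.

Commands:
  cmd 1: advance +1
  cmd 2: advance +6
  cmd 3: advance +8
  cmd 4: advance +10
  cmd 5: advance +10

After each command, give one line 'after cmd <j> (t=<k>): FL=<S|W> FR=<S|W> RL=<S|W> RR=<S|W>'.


after cmd 1 (t=11): FL=S FR=S RL=S RR=S
after cmd 2 (t=17): FL=S FR=S RL=S RR=S
after cmd 3 (t=25): FL=S FR=W RL=S RR=W
after cmd 4 (t=35): FL=S FR=S RL=S RR=S
after cmd 5 (t=45): FL=W FR=S RL=W RR=S

start t=10: FL=S FR=S RL=S RR=S
cmd 1: advance +1 → t=11, phase=(1,7,1,7) → FL=S FR=S RL=S RR=S
cmd 2: advance +6 → t=17, phase=(7,1,7,1) → FL=S FR=S RL=S RR=S
cmd 3: advance +8 → t=25, phase=(3,9,3,9) → FL=S FR=W RL=S RR=W
cmd 4: advance +10 → t=35, phase=(1,7,1,7) → FL=S FR=S RL=S RR=S
cmd 5: advance +10 → t=45, phase=(11,5,11,5) → FL=W FR=S RL=W RR=S


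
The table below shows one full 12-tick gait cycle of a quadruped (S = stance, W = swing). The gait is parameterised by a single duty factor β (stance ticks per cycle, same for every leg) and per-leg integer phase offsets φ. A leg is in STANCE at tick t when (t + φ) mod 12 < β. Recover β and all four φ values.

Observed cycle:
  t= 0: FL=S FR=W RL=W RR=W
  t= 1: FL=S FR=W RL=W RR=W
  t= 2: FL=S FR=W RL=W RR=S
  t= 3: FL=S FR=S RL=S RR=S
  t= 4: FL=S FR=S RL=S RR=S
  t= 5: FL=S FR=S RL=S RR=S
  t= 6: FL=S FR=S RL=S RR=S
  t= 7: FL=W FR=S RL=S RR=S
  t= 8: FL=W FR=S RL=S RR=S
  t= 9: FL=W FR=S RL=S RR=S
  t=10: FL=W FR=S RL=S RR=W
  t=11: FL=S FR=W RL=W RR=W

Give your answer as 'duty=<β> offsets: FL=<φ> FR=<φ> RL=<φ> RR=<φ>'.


duty=8 offsets: FL=1 FR=9 RL=9 RR=10

duty β = stance ticks per leg = 8
FL: stance ticks = 8; W→S at t=11 → φ=1
FR: stance ticks = 8; W→S at t=3 → φ=9
RL: stance ticks = 8; W→S at t=3 → φ=9
RR: stance ticks = 8; W→S at t=2 → φ=10


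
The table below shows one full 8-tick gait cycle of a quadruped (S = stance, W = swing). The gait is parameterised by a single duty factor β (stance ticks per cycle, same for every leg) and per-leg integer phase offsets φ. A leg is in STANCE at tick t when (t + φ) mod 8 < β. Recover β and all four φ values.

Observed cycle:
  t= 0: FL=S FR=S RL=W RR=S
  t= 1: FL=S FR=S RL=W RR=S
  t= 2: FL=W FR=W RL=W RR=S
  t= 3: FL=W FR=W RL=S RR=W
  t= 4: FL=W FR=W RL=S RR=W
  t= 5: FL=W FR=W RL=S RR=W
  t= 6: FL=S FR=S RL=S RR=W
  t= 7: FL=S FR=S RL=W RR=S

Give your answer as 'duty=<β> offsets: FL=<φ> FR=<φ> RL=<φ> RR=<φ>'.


duty β = stance ticks per leg = 4
FL: stance ticks = 4; W→S at t=6 → φ=2
FR: stance ticks = 4; W→S at t=6 → φ=2
RL: stance ticks = 4; W→S at t=3 → φ=5
RR: stance ticks = 4; W→S at t=7 → φ=1

duty=4 offsets: FL=2 FR=2 RL=5 RR=1


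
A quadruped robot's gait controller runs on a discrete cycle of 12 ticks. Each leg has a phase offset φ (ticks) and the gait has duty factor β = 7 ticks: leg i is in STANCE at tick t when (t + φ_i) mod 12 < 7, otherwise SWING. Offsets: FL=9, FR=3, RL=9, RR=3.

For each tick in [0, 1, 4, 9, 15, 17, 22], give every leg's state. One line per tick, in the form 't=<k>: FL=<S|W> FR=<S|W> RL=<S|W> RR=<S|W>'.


t=0: phase=(9,3,9,3) vs β=7 → FL=W FR=S RL=W RR=S
t=1: phase=(10,4,10,4) vs β=7 → FL=W FR=S RL=W RR=S
t=4: phase=(1,7,1,7) vs β=7 → FL=S FR=W RL=S RR=W
t=9: phase=(6,0,6,0) vs β=7 → FL=S FR=S RL=S RR=S
t=15: phase=(0,6,0,6) vs β=7 → FL=S FR=S RL=S RR=S
t=17: phase=(2,8,2,8) vs β=7 → FL=S FR=W RL=S RR=W
t=22: phase=(7,1,7,1) vs β=7 → FL=W FR=S RL=W RR=S

t=0: FL=W FR=S RL=W RR=S
t=1: FL=W FR=S RL=W RR=S
t=4: FL=S FR=W RL=S RR=W
t=9: FL=S FR=S RL=S RR=S
t=15: FL=S FR=S RL=S RR=S
t=17: FL=S FR=W RL=S RR=W
t=22: FL=W FR=S RL=W RR=S


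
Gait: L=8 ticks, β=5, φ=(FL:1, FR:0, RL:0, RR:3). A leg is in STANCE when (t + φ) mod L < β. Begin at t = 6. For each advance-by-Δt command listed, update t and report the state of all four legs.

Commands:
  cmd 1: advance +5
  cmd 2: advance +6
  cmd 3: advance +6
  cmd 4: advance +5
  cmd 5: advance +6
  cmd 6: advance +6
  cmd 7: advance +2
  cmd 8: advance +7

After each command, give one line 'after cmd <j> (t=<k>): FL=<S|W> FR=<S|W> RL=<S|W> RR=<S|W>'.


after cmd 1 (t=11): FL=S FR=S RL=S RR=W
after cmd 2 (t=17): FL=S FR=S RL=S RR=S
after cmd 3 (t=23): FL=S FR=W RL=W RR=S
after cmd 4 (t=28): FL=W FR=S RL=S RR=W
after cmd 5 (t=34): FL=S FR=S RL=S RR=W
after cmd 6 (t=40): FL=S FR=S RL=S RR=S
after cmd 7 (t=42): FL=S FR=S RL=S RR=W
after cmd 8 (t=49): FL=S FR=S RL=S RR=S

start t=6: FL=W FR=W RL=W RR=S
cmd 1: advance +5 → t=11, phase=(4,3,3,6) → FL=S FR=S RL=S RR=W
cmd 2: advance +6 → t=17, phase=(2,1,1,4) → FL=S FR=S RL=S RR=S
cmd 3: advance +6 → t=23, phase=(0,7,7,2) → FL=S FR=W RL=W RR=S
cmd 4: advance +5 → t=28, phase=(5,4,4,7) → FL=W FR=S RL=S RR=W
cmd 5: advance +6 → t=34, phase=(3,2,2,5) → FL=S FR=S RL=S RR=W
cmd 6: advance +6 → t=40, phase=(1,0,0,3) → FL=S FR=S RL=S RR=S
cmd 7: advance +2 → t=42, phase=(3,2,2,5) → FL=S FR=S RL=S RR=W
cmd 8: advance +7 → t=49, phase=(2,1,1,4) → FL=S FR=S RL=S RR=S


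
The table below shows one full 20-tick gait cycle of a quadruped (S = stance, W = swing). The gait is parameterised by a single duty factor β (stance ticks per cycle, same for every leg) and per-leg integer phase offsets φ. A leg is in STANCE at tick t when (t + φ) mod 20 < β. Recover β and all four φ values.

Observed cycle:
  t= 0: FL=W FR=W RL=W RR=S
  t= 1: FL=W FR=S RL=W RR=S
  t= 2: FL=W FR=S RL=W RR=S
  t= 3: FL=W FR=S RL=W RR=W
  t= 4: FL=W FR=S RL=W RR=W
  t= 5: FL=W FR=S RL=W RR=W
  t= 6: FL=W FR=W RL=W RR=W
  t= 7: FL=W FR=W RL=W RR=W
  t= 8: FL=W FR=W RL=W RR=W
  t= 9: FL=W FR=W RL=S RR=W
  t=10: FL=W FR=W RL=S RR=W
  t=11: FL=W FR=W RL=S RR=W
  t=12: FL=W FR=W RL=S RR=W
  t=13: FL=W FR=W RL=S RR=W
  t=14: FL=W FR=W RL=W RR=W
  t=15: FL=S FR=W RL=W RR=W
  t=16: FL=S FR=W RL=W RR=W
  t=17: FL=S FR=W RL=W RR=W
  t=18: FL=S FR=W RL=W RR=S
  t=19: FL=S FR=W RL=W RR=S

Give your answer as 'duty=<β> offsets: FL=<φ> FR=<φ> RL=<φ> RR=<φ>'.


duty=5 offsets: FL=5 FR=19 RL=11 RR=2

duty β = stance ticks per leg = 5
FL: stance ticks = 5; W→S at t=15 → φ=5
FR: stance ticks = 5; W→S at t=1 → φ=19
RL: stance ticks = 5; W→S at t=9 → φ=11
RR: stance ticks = 5; W→S at t=18 → φ=2


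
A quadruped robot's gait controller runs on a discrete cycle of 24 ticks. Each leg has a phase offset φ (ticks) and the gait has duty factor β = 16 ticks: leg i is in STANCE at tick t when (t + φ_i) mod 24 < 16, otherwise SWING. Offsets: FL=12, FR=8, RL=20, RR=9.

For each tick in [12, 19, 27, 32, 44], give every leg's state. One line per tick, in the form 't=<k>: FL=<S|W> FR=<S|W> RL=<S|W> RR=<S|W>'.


t=12: FL=S FR=W RL=S RR=W
t=19: FL=S FR=S RL=S RR=S
t=27: FL=S FR=S RL=W RR=S
t=32: FL=W FR=W RL=S RR=W
t=44: FL=S FR=S RL=W RR=S

t=12: phase=(0,20,8,21) vs β=16 → FL=S FR=W RL=S RR=W
t=19: phase=(7,3,15,4) vs β=16 → FL=S FR=S RL=S RR=S
t=27: phase=(15,11,23,12) vs β=16 → FL=S FR=S RL=W RR=S
t=32: phase=(20,16,4,17) vs β=16 → FL=W FR=W RL=S RR=W
t=44: phase=(8,4,16,5) vs β=16 → FL=S FR=S RL=W RR=S


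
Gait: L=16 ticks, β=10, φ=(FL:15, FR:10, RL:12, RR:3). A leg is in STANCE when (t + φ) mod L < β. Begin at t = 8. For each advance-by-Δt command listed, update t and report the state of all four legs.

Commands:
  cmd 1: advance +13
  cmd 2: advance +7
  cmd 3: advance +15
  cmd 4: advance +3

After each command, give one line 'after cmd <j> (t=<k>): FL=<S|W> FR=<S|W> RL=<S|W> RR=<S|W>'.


after cmd 1 (t=21): FL=S FR=W RL=S RR=S
after cmd 2 (t=28): FL=W FR=S RL=S RR=W
after cmd 3 (t=43): FL=W FR=S RL=S RR=W
after cmd 4 (t=46): FL=W FR=S RL=W RR=S

start t=8: FL=S FR=S RL=S RR=W
cmd 1: advance +13 → t=21, phase=(4,15,1,8) → FL=S FR=W RL=S RR=S
cmd 2: advance +7 → t=28, phase=(11,6,8,15) → FL=W FR=S RL=S RR=W
cmd 3: advance +15 → t=43, phase=(10,5,7,14) → FL=W FR=S RL=S RR=W
cmd 4: advance +3 → t=46, phase=(13,8,10,1) → FL=W FR=S RL=W RR=S


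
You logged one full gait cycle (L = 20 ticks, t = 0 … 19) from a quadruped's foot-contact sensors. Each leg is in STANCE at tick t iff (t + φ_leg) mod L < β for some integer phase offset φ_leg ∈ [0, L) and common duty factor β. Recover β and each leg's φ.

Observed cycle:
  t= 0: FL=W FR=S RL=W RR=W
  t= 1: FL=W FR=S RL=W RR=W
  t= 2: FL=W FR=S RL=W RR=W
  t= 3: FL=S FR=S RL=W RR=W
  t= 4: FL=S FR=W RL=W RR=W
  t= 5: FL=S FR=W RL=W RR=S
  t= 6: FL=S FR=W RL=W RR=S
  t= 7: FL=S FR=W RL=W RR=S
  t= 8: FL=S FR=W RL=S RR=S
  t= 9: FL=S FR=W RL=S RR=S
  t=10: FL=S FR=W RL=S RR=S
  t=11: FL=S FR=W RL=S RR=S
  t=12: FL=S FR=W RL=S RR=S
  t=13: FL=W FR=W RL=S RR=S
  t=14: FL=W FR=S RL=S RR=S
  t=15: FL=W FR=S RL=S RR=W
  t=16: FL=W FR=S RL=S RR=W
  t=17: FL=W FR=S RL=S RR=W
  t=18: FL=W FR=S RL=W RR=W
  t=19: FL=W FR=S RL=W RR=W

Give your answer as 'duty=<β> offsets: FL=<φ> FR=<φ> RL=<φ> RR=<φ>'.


duty=10 offsets: FL=17 FR=6 RL=12 RR=15

duty β = stance ticks per leg = 10
FL: stance ticks = 10; W→S at t=3 → φ=17
FR: stance ticks = 10; W→S at t=14 → φ=6
RL: stance ticks = 10; W→S at t=8 → φ=12
RR: stance ticks = 10; W→S at t=5 → φ=15


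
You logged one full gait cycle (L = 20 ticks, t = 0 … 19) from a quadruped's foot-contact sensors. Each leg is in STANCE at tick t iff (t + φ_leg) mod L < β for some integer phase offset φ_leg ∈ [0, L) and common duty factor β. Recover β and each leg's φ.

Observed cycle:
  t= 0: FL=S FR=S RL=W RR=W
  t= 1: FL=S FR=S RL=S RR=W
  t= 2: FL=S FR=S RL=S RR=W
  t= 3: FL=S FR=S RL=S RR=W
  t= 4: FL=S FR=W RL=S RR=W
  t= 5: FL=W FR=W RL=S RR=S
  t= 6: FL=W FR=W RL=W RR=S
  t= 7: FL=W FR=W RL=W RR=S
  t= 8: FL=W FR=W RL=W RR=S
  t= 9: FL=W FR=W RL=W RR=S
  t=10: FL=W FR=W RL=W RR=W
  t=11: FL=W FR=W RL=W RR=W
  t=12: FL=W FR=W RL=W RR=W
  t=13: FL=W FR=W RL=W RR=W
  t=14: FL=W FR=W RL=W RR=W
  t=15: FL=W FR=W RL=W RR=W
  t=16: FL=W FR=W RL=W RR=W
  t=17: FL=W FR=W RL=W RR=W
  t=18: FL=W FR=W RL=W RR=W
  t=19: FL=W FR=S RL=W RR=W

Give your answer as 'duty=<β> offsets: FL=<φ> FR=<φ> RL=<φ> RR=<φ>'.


duty β = stance ticks per leg = 5
FL: stance ticks = 5; W→S at t=0 → φ=0
FR: stance ticks = 5; W→S at t=19 → φ=1
RL: stance ticks = 5; W→S at t=1 → φ=19
RR: stance ticks = 5; W→S at t=5 → φ=15

duty=5 offsets: FL=0 FR=1 RL=19 RR=15


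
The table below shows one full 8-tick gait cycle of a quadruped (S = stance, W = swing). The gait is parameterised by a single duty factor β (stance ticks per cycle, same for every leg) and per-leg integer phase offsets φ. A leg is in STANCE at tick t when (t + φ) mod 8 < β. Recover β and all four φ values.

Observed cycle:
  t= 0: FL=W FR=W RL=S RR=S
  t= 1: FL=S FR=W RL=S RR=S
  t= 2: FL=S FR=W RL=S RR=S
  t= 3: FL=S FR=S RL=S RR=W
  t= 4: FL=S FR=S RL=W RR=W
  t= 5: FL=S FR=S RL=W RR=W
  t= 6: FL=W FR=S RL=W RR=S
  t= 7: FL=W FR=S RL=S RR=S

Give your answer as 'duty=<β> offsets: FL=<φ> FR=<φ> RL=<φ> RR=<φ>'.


duty=5 offsets: FL=7 FR=5 RL=1 RR=2

duty β = stance ticks per leg = 5
FL: stance ticks = 5; W→S at t=1 → φ=7
FR: stance ticks = 5; W→S at t=3 → φ=5
RL: stance ticks = 5; W→S at t=7 → φ=1
RR: stance ticks = 5; W→S at t=6 → φ=2


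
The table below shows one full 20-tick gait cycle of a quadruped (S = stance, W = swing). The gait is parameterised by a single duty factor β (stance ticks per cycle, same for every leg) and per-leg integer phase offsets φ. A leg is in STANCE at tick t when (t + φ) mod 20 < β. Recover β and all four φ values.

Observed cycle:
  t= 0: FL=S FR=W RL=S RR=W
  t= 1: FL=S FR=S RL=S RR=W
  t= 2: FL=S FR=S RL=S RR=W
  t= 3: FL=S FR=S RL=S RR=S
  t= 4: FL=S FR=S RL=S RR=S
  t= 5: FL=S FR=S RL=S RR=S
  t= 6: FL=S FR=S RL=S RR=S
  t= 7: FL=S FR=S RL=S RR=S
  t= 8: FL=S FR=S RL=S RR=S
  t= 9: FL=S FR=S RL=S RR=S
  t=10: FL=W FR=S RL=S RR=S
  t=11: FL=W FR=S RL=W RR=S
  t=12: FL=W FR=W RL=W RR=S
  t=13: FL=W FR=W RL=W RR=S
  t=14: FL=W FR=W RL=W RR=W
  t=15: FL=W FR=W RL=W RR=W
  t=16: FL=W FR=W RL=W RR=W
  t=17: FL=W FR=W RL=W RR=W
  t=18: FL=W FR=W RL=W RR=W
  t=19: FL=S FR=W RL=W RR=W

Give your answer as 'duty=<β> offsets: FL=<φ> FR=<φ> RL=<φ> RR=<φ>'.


duty β = stance ticks per leg = 11
FL: stance ticks = 11; W→S at t=19 → φ=1
FR: stance ticks = 11; W→S at t=1 → φ=19
RL: stance ticks = 11; W→S at t=0 → φ=0
RR: stance ticks = 11; W→S at t=3 → φ=17

duty=11 offsets: FL=1 FR=19 RL=0 RR=17


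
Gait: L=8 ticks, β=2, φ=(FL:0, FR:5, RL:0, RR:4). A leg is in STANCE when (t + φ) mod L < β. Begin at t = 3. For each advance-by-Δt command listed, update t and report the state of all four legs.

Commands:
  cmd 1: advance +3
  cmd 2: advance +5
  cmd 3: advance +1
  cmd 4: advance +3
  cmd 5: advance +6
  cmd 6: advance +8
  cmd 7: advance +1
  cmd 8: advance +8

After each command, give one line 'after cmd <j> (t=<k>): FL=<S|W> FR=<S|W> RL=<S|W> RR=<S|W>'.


after cmd 1 (t=6): FL=W FR=W RL=W RR=W
after cmd 2 (t=11): FL=W FR=S RL=W RR=W
after cmd 3 (t=12): FL=W FR=S RL=W RR=S
after cmd 4 (t=15): FL=W FR=W RL=W RR=W
after cmd 5 (t=21): FL=W FR=W RL=W RR=S
after cmd 6 (t=29): FL=W FR=W RL=W RR=S
after cmd 7 (t=30): FL=W FR=W RL=W RR=W
after cmd 8 (t=38): FL=W FR=W RL=W RR=W

start t=3: FL=W FR=S RL=W RR=W
cmd 1: advance +3 → t=6, phase=(6,3,6,2) → FL=W FR=W RL=W RR=W
cmd 2: advance +5 → t=11, phase=(3,0,3,7) → FL=W FR=S RL=W RR=W
cmd 3: advance +1 → t=12, phase=(4,1,4,0) → FL=W FR=S RL=W RR=S
cmd 4: advance +3 → t=15, phase=(7,4,7,3) → FL=W FR=W RL=W RR=W
cmd 5: advance +6 → t=21, phase=(5,2,5,1) → FL=W FR=W RL=W RR=S
cmd 6: advance +8 → t=29, phase=(5,2,5,1) → FL=W FR=W RL=W RR=S
cmd 7: advance +1 → t=30, phase=(6,3,6,2) → FL=W FR=W RL=W RR=W
cmd 8: advance +8 → t=38, phase=(6,3,6,2) → FL=W FR=W RL=W RR=W


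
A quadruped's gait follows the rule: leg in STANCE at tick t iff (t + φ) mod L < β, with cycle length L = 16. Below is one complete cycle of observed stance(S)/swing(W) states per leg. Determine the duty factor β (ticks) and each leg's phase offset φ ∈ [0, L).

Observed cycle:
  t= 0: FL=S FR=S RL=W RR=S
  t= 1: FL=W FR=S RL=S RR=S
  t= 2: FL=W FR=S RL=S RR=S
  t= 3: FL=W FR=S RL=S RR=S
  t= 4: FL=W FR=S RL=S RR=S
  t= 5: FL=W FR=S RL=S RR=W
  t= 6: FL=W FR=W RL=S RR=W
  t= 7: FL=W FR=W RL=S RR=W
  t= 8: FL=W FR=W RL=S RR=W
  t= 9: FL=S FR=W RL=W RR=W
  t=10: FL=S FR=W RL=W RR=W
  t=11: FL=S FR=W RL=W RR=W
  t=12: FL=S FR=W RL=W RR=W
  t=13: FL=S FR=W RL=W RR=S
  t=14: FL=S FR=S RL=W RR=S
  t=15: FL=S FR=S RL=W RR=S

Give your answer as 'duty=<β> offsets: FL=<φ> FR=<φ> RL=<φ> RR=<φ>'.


duty=8 offsets: FL=7 FR=2 RL=15 RR=3

duty β = stance ticks per leg = 8
FL: stance ticks = 8; W→S at t=9 → φ=7
FR: stance ticks = 8; W→S at t=14 → φ=2
RL: stance ticks = 8; W→S at t=1 → φ=15
RR: stance ticks = 8; W→S at t=13 → φ=3


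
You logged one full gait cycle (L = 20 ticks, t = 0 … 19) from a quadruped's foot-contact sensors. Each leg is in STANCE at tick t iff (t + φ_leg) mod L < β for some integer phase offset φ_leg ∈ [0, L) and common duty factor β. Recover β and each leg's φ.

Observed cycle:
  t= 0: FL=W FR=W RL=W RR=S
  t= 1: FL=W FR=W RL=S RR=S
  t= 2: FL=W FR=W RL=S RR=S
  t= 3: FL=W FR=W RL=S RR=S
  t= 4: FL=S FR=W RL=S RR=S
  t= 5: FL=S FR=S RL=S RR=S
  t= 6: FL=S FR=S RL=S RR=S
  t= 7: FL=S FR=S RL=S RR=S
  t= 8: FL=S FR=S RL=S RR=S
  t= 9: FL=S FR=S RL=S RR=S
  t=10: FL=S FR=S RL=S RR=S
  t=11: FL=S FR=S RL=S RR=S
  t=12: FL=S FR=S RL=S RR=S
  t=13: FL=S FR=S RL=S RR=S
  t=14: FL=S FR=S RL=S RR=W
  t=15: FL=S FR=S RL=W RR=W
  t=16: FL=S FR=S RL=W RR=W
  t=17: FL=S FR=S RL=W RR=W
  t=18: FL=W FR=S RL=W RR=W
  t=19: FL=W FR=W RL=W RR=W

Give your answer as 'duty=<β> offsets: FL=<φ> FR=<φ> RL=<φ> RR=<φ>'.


duty β = stance ticks per leg = 14
FL: stance ticks = 14; W→S at t=4 → φ=16
FR: stance ticks = 14; W→S at t=5 → φ=15
RL: stance ticks = 14; W→S at t=1 → φ=19
RR: stance ticks = 14; W→S at t=0 → φ=0

duty=14 offsets: FL=16 FR=15 RL=19 RR=0


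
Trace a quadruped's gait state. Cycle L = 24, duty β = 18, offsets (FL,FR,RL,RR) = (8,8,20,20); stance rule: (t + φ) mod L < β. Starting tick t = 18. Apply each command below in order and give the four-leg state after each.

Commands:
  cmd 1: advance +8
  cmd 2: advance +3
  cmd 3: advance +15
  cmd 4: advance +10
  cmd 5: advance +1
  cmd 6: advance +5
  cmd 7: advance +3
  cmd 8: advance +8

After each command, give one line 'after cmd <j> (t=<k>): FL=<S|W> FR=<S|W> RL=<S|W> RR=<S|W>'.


start t=18: FL=S FR=S RL=S RR=S
cmd 1: advance +8 → t=26, phase=(10,10,22,22) → FL=S FR=S RL=W RR=W
cmd 2: advance +3 → t=29, phase=(13,13,1,1) → FL=S FR=S RL=S RR=S
cmd 3: advance +15 → t=44, phase=(4,4,16,16) → FL=S FR=S RL=S RR=S
cmd 4: advance +10 → t=54, phase=(14,14,2,2) → FL=S FR=S RL=S RR=S
cmd 5: advance +1 → t=55, phase=(15,15,3,3) → FL=S FR=S RL=S RR=S
cmd 6: advance +5 → t=60, phase=(20,20,8,8) → FL=W FR=W RL=S RR=S
cmd 7: advance +3 → t=63, phase=(23,23,11,11) → FL=W FR=W RL=S RR=S
cmd 8: advance +8 → t=71, phase=(7,7,19,19) → FL=S FR=S RL=W RR=W

after cmd 1 (t=26): FL=S FR=S RL=W RR=W
after cmd 2 (t=29): FL=S FR=S RL=S RR=S
after cmd 3 (t=44): FL=S FR=S RL=S RR=S
after cmd 4 (t=54): FL=S FR=S RL=S RR=S
after cmd 5 (t=55): FL=S FR=S RL=S RR=S
after cmd 6 (t=60): FL=W FR=W RL=S RR=S
after cmd 7 (t=63): FL=W FR=W RL=S RR=S
after cmd 8 (t=71): FL=S FR=S RL=W RR=W


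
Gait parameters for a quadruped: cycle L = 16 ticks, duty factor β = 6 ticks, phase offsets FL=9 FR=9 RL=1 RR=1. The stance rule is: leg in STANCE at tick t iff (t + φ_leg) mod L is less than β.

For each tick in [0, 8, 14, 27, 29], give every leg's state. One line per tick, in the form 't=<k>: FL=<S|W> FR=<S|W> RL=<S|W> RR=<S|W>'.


t=0: phase=(9,9,1,1) vs β=6 → FL=W FR=W RL=S RR=S
t=8: phase=(1,1,9,9) vs β=6 → FL=S FR=S RL=W RR=W
t=14: phase=(7,7,15,15) vs β=6 → FL=W FR=W RL=W RR=W
t=27: phase=(4,4,12,12) vs β=6 → FL=S FR=S RL=W RR=W
t=29: phase=(6,6,14,14) vs β=6 → FL=W FR=W RL=W RR=W

t=0: FL=W FR=W RL=S RR=S
t=8: FL=S FR=S RL=W RR=W
t=14: FL=W FR=W RL=W RR=W
t=27: FL=S FR=S RL=W RR=W
t=29: FL=W FR=W RL=W RR=W


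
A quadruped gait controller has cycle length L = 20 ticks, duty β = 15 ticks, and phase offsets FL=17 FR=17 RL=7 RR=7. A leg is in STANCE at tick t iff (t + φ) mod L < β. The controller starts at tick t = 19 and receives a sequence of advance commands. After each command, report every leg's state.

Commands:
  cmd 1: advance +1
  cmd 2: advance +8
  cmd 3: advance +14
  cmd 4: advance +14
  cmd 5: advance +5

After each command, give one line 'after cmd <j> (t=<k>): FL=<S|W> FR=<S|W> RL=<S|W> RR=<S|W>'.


after cmd 1 (t=20): FL=W FR=W RL=S RR=S
after cmd 2 (t=28): FL=S FR=S RL=W RR=W
after cmd 3 (t=42): FL=W FR=W RL=S RR=S
after cmd 4 (t=56): FL=S FR=S RL=S RR=S
after cmd 5 (t=61): FL=W FR=W RL=S RR=S

start t=19: FL=W FR=W RL=S RR=S
cmd 1: advance +1 → t=20, phase=(17,17,7,7) → FL=W FR=W RL=S RR=S
cmd 2: advance +8 → t=28, phase=(5,5,15,15) → FL=S FR=S RL=W RR=W
cmd 3: advance +14 → t=42, phase=(19,19,9,9) → FL=W FR=W RL=S RR=S
cmd 4: advance +14 → t=56, phase=(13,13,3,3) → FL=S FR=S RL=S RR=S
cmd 5: advance +5 → t=61, phase=(18,18,8,8) → FL=W FR=W RL=S RR=S


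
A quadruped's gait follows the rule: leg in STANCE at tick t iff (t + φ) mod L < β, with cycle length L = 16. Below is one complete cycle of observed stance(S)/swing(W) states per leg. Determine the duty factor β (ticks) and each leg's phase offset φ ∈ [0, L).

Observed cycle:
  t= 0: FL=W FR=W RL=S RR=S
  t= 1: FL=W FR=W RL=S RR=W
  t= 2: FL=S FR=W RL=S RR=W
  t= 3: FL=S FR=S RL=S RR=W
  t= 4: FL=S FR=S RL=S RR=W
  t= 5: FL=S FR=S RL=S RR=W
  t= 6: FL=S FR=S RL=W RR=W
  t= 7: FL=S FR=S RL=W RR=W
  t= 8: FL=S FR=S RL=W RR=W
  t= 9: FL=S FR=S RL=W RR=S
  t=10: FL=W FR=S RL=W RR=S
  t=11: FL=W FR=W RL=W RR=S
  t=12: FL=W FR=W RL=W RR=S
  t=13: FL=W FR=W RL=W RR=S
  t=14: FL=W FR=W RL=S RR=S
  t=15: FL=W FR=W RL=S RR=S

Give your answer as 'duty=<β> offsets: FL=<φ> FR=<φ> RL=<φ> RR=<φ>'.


duty=8 offsets: FL=14 FR=13 RL=2 RR=7

duty β = stance ticks per leg = 8
FL: stance ticks = 8; W→S at t=2 → φ=14
FR: stance ticks = 8; W→S at t=3 → φ=13
RL: stance ticks = 8; W→S at t=14 → φ=2
RR: stance ticks = 8; W→S at t=9 → φ=7


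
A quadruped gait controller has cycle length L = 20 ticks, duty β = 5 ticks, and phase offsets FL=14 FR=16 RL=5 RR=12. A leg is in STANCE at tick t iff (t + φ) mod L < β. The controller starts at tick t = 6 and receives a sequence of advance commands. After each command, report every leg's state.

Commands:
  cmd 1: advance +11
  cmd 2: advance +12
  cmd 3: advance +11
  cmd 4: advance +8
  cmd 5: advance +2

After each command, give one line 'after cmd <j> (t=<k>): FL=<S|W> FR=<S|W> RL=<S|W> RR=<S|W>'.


start t=6: FL=S FR=S RL=W RR=W
cmd 1: advance +11 → t=17, phase=(11,13,2,9) → FL=W FR=W RL=S RR=W
cmd 2: advance +12 → t=29, phase=(3,5,14,1) → FL=S FR=W RL=W RR=S
cmd 3: advance +11 → t=40, phase=(14,16,5,12) → FL=W FR=W RL=W RR=W
cmd 4: advance +8 → t=48, phase=(2,4,13,0) → FL=S FR=S RL=W RR=S
cmd 5: advance +2 → t=50, phase=(4,6,15,2) → FL=S FR=W RL=W RR=S

after cmd 1 (t=17): FL=W FR=W RL=S RR=W
after cmd 2 (t=29): FL=S FR=W RL=W RR=S
after cmd 3 (t=40): FL=W FR=W RL=W RR=W
after cmd 4 (t=48): FL=S FR=S RL=W RR=S
after cmd 5 (t=50): FL=S FR=W RL=W RR=S


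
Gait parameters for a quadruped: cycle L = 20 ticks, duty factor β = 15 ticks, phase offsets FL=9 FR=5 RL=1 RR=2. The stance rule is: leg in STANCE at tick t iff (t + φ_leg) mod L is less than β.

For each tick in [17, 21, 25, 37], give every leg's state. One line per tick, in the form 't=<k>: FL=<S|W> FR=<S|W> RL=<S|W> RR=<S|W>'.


t=17: FL=S FR=S RL=W RR=W
t=21: FL=S FR=S RL=S RR=S
t=25: FL=S FR=S RL=S RR=S
t=37: FL=S FR=S RL=W RR=W

t=17: phase=(6,2,18,19) vs β=15 → FL=S FR=S RL=W RR=W
t=21: phase=(10,6,2,3) vs β=15 → FL=S FR=S RL=S RR=S
t=25: phase=(14,10,6,7) vs β=15 → FL=S FR=S RL=S RR=S
t=37: phase=(6,2,18,19) vs β=15 → FL=S FR=S RL=W RR=W


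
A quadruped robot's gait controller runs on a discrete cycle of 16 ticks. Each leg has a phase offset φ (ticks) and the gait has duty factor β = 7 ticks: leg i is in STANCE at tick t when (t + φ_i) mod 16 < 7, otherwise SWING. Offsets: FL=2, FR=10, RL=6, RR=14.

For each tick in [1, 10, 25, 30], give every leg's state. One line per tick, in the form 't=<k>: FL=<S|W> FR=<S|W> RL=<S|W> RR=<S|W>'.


t=1: FL=S FR=W RL=W RR=W
t=10: FL=W FR=S RL=S RR=W
t=25: FL=W FR=S RL=W RR=W
t=30: FL=S FR=W RL=S RR=W

t=1: phase=(3,11,7,15) vs β=7 → FL=S FR=W RL=W RR=W
t=10: phase=(12,4,0,8) vs β=7 → FL=W FR=S RL=S RR=W
t=25: phase=(11,3,15,7) vs β=7 → FL=W FR=S RL=W RR=W
t=30: phase=(0,8,4,12) vs β=7 → FL=S FR=W RL=S RR=W


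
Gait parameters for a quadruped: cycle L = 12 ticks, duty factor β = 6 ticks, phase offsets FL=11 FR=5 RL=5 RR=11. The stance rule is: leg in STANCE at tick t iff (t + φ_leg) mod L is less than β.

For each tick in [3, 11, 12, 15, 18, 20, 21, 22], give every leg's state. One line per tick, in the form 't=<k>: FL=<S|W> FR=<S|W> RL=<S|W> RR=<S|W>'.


t=3: FL=S FR=W RL=W RR=S
t=11: FL=W FR=S RL=S RR=W
t=12: FL=W FR=S RL=S RR=W
t=15: FL=S FR=W RL=W RR=S
t=18: FL=S FR=W RL=W RR=S
t=20: FL=W FR=S RL=S RR=W
t=21: FL=W FR=S RL=S RR=W
t=22: FL=W FR=S RL=S RR=W

t=3: phase=(2,8,8,2) vs β=6 → FL=S FR=W RL=W RR=S
t=11: phase=(10,4,4,10) vs β=6 → FL=W FR=S RL=S RR=W
t=12: phase=(11,5,5,11) vs β=6 → FL=W FR=S RL=S RR=W
t=15: phase=(2,8,8,2) vs β=6 → FL=S FR=W RL=W RR=S
t=18: phase=(5,11,11,5) vs β=6 → FL=S FR=W RL=W RR=S
t=20: phase=(7,1,1,7) vs β=6 → FL=W FR=S RL=S RR=W
t=21: phase=(8,2,2,8) vs β=6 → FL=W FR=S RL=S RR=W
t=22: phase=(9,3,3,9) vs β=6 → FL=W FR=S RL=S RR=W


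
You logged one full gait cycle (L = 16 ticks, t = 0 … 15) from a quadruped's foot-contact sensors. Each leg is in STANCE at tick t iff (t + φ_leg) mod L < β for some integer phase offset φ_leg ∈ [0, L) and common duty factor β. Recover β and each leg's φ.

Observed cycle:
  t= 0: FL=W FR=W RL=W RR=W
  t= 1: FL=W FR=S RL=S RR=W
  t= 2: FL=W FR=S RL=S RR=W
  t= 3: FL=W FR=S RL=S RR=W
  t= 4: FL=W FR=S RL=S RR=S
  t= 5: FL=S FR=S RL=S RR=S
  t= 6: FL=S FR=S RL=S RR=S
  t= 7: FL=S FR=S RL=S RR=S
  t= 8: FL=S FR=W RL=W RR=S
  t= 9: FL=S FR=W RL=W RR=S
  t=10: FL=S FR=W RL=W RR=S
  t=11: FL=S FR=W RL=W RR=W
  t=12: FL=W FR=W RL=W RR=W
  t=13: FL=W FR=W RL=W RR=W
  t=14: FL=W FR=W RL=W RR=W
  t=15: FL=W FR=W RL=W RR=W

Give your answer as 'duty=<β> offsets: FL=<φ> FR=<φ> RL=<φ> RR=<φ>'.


duty β = stance ticks per leg = 7
FL: stance ticks = 7; W→S at t=5 → φ=11
FR: stance ticks = 7; W→S at t=1 → φ=15
RL: stance ticks = 7; W→S at t=1 → φ=15
RR: stance ticks = 7; W→S at t=4 → φ=12

duty=7 offsets: FL=11 FR=15 RL=15 RR=12


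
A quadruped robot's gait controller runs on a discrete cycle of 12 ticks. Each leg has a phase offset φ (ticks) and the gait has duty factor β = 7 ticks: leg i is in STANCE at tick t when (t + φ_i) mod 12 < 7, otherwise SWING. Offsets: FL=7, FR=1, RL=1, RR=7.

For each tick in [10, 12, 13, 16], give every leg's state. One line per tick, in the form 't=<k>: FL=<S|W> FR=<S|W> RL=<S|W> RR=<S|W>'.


t=10: phase=(5,11,11,5) vs β=7 → FL=S FR=W RL=W RR=S
t=12: phase=(7,1,1,7) vs β=7 → FL=W FR=S RL=S RR=W
t=13: phase=(8,2,2,8) vs β=7 → FL=W FR=S RL=S RR=W
t=16: phase=(11,5,5,11) vs β=7 → FL=W FR=S RL=S RR=W

t=10: FL=S FR=W RL=W RR=S
t=12: FL=W FR=S RL=S RR=W
t=13: FL=W FR=S RL=S RR=W
t=16: FL=W FR=S RL=S RR=W


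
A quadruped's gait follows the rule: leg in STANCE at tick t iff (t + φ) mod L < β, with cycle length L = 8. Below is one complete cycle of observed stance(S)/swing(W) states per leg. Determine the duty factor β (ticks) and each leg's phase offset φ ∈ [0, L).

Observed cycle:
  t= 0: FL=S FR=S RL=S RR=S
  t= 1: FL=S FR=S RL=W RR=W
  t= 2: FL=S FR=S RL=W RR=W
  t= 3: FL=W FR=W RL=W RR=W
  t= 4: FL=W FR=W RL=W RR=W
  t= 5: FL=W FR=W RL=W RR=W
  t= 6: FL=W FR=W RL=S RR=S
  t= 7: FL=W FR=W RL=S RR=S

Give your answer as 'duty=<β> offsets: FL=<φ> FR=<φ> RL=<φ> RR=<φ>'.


duty=3 offsets: FL=0 FR=0 RL=2 RR=2

duty β = stance ticks per leg = 3
FL: stance ticks = 3; W→S at t=0 → φ=0
FR: stance ticks = 3; W→S at t=0 → φ=0
RL: stance ticks = 3; W→S at t=6 → φ=2
RR: stance ticks = 3; W→S at t=6 → φ=2


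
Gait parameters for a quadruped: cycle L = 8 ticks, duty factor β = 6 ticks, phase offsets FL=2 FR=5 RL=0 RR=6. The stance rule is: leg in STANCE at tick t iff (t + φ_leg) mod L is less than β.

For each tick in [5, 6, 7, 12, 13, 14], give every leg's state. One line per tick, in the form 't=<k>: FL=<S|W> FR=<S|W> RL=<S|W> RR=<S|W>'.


t=5: phase=(7,2,5,3) vs β=6 → FL=W FR=S RL=S RR=S
t=6: phase=(0,3,6,4) vs β=6 → FL=S FR=S RL=W RR=S
t=7: phase=(1,4,7,5) vs β=6 → FL=S FR=S RL=W RR=S
t=12: phase=(6,1,4,2) vs β=6 → FL=W FR=S RL=S RR=S
t=13: phase=(7,2,5,3) vs β=6 → FL=W FR=S RL=S RR=S
t=14: phase=(0,3,6,4) vs β=6 → FL=S FR=S RL=W RR=S

t=5: FL=W FR=S RL=S RR=S
t=6: FL=S FR=S RL=W RR=S
t=7: FL=S FR=S RL=W RR=S
t=12: FL=W FR=S RL=S RR=S
t=13: FL=W FR=S RL=S RR=S
t=14: FL=S FR=S RL=W RR=S


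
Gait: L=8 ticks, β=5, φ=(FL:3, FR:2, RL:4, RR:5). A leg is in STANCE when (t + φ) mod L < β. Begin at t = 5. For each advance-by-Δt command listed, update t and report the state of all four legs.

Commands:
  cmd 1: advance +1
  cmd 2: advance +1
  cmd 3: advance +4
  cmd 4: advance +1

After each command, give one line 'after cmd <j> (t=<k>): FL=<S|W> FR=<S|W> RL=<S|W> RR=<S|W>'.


after cmd 1 (t=6): FL=S FR=S RL=S RR=S
after cmd 2 (t=7): FL=S FR=S RL=S RR=S
after cmd 3 (t=11): FL=W FR=W RL=W RR=S
after cmd 4 (t=12): FL=W FR=W RL=S RR=S

start t=5: FL=S FR=W RL=S RR=S
cmd 1: advance +1 → t=6, phase=(1,0,2,3) → FL=S FR=S RL=S RR=S
cmd 2: advance +1 → t=7, phase=(2,1,3,4) → FL=S FR=S RL=S RR=S
cmd 3: advance +4 → t=11, phase=(6,5,7,0) → FL=W FR=W RL=W RR=S
cmd 4: advance +1 → t=12, phase=(7,6,0,1) → FL=W FR=W RL=S RR=S


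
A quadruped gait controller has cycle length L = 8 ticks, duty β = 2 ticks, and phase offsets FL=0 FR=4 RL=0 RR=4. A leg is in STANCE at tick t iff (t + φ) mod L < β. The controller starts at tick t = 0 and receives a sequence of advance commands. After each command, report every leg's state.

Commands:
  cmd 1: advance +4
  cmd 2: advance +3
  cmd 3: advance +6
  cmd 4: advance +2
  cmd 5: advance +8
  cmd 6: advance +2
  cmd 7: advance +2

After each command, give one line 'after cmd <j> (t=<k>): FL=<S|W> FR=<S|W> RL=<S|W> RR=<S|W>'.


start t=0: FL=S FR=W RL=S RR=W
cmd 1: advance +4 → t=4, phase=(4,0,4,0) → FL=W FR=S RL=W RR=S
cmd 2: advance +3 → t=7, phase=(7,3,7,3) → FL=W FR=W RL=W RR=W
cmd 3: advance +6 → t=13, phase=(5,1,5,1) → FL=W FR=S RL=W RR=S
cmd 4: advance +2 → t=15, phase=(7,3,7,3) → FL=W FR=W RL=W RR=W
cmd 5: advance +8 → t=23, phase=(7,3,7,3) → FL=W FR=W RL=W RR=W
cmd 6: advance +2 → t=25, phase=(1,5,1,5) → FL=S FR=W RL=S RR=W
cmd 7: advance +2 → t=27, phase=(3,7,3,7) → FL=W FR=W RL=W RR=W

after cmd 1 (t=4): FL=W FR=S RL=W RR=S
after cmd 2 (t=7): FL=W FR=W RL=W RR=W
after cmd 3 (t=13): FL=W FR=S RL=W RR=S
after cmd 4 (t=15): FL=W FR=W RL=W RR=W
after cmd 5 (t=23): FL=W FR=W RL=W RR=W
after cmd 6 (t=25): FL=S FR=W RL=S RR=W
after cmd 7 (t=27): FL=W FR=W RL=W RR=W


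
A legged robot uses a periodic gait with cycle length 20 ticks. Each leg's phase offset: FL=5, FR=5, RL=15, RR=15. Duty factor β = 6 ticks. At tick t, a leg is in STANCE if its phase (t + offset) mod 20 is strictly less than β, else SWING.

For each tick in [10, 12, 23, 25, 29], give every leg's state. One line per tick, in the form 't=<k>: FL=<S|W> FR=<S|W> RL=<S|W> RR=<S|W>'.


t=10: FL=W FR=W RL=S RR=S
t=12: FL=W FR=W RL=W RR=W
t=23: FL=W FR=W RL=W RR=W
t=25: FL=W FR=W RL=S RR=S
t=29: FL=W FR=W RL=S RR=S

t=10: phase=(15,15,5,5) vs β=6 → FL=W FR=W RL=S RR=S
t=12: phase=(17,17,7,7) vs β=6 → FL=W FR=W RL=W RR=W
t=23: phase=(8,8,18,18) vs β=6 → FL=W FR=W RL=W RR=W
t=25: phase=(10,10,0,0) vs β=6 → FL=W FR=W RL=S RR=S
t=29: phase=(14,14,4,4) vs β=6 → FL=W FR=W RL=S RR=S


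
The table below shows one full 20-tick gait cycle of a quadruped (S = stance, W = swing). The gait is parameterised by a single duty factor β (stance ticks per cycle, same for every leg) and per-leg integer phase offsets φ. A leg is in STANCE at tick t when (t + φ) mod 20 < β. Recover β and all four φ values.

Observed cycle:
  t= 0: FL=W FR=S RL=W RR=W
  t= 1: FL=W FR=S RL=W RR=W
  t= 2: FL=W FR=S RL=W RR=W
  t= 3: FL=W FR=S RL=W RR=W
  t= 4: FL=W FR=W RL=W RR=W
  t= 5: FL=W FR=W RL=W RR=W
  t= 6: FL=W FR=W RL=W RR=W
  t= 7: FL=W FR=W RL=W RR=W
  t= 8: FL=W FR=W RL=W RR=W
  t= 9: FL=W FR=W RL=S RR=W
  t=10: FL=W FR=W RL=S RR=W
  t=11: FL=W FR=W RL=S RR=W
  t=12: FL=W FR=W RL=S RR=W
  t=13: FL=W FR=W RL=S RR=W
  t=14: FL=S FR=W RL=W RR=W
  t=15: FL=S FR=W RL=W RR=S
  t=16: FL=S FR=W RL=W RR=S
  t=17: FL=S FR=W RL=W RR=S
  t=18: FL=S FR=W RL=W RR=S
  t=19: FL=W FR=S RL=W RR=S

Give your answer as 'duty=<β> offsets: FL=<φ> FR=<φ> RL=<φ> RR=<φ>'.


duty β = stance ticks per leg = 5
FL: stance ticks = 5; W→S at t=14 → φ=6
FR: stance ticks = 5; W→S at t=19 → φ=1
RL: stance ticks = 5; W→S at t=9 → φ=11
RR: stance ticks = 5; W→S at t=15 → φ=5

duty=5 offsets: FL=6 FR=1 RL=11 RR=5
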